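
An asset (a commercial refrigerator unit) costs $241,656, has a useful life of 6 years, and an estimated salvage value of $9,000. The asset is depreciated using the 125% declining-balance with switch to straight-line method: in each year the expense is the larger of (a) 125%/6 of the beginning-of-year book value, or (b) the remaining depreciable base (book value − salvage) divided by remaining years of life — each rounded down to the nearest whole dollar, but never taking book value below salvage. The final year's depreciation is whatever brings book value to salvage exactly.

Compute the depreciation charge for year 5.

Depreciable base = $241,656 − $9,000 = $232,656.
Year 1: DB = ⌊$241,656 × 125%/6⌋ = $50,345; SL = ⌊$232,656/6⌋ = $38,776 → take DB $50,345. Book value $191,311.
Year 2: DB = ⌊$191,311 × 125%/6⌋ = $39,856; SL = ⌊$182,311/5⌋ = $36,462 → take DB $39,856. Book value $151,455.
Year 3: DB = ⌊$151,455 × 125%/6⌋ = $31,553; SL = ⌊$142,455/4⌋ = $35,613 → take SL $35,613. Book value $115,842.
Year 4: DB = ⌊$115,842 × 125%/6⌋ = $24,133; SL = ⌊$106,842/3⌋ = $35,614 → take SL $35,614. Book value $80,228.
Year 5: DB = ⌊$80,228 × 125%/6⌋ = $16,714; SL = ⌊$71,228/2⌋ = $35,614 → take SL $35,614. Book value $44,614.

$35,614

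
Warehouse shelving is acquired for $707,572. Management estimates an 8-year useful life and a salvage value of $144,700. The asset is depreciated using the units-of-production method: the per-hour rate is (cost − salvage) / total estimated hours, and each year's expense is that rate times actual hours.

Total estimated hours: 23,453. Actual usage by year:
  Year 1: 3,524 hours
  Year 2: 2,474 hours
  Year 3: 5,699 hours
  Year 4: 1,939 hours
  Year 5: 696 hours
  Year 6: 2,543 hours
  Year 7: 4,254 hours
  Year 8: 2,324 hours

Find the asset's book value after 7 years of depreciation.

Depreciable base = $707,572 − $144,700 = $562,872.
Rate = $562,872 / 23,453 hours = $24 per hour.
Year 1: 3,524 × $24 = $84,576. Book value $622,996.
Year 2: 2,474 × $24 = $59,376. Book value $563,620.
Year 3: 5,699 × $24 = $136,776. Book value $426,844.
Year 4: 1,939 × $24 = $46,536. Book value $380,308.
Year 5: 696 × $24 = $16,704. Book value $363,604.
Year 6: 2,543 × $24 = $61,032. Book value $302,572.
Year 7: 4,254 × $24 = $102,096. Book value $200,476.

$200,476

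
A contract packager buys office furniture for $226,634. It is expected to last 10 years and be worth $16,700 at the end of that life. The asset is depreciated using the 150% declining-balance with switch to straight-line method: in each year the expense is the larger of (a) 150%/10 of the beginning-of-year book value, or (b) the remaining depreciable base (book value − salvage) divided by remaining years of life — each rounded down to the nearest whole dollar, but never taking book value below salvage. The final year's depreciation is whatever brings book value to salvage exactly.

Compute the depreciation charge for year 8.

$16,772

Depreciable base = $226,634 − $16,700 = $209,934.
Year 1: DB = ⌊$226,634 × 150%/10⌋ = $33,995; SL = ⌊$209,934/10⌋ = $20,993 → take DB $33,995. Book value $192,639.
Year 2: DB = ⌊$192,639 × 150%/10⌋ = $28,895; SL = ⌊$175,939/9⌋ = $19,548 → take DB $28,895. Book value $163,744.
Year 3: DB = ⌊$163,744 × 150%/10⌋ = $24,561; SL = ⌊$147,044/8⌋ = $18,380 → take DB $24,561. Book value $139,183.
Year 4: DB = ⌊$139,183 × 150%/10⌋ = $20,877; SL = ⌊$122,483/7⌋ = $17,497 → take DB $20,877. Book value $118,306.
Year 5: DB = ⌊$118,306 × 150%/10⌋ = $17,745; SL = ⌊$101,606/6⌋ = $16,934 → take DB $17,745. Book value $100,561.
Year 6: DB = ⌊$100,561 × 150%/10⌋ = $15,084; SL = ⌊$83,861/5⌋ = $16,772 → take SL $16,772. Book value $83,789.
Year 7: DB = ⌊$83,789 × 150%/10⌋ = $12,568; SL = ⌊$67,089/4⌋ = $16,772 → take SL $16,772. Book value $67,017.
Year 8: DB = ⌊$67,017 × 150%/10⌋ = $10,052; SL = ⌊$50,317/3⌋ = $16,772 → take SL $16,772. Book value $50,245.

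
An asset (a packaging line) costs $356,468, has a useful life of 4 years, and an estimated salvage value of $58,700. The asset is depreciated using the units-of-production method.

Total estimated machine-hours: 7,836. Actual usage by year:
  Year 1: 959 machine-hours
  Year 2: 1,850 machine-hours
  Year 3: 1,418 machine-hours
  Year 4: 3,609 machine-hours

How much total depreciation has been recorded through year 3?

Depreciable base = $356,468 − $58,700 = $297,768.
Rate = $297,768 / 7,836 machine-hours = $38 per machine-hour.
Year 1: 959 × $38 = $36,442. Book value $320,026.
Year 2: 1,850 × $38 = $70,300. Book value $249,726.
Year 3: 1,418 × $38 = $53,884. Book value $195,842.
Accumulated through year 3 = $356,468 − $195,842 = $160,626.

$160,626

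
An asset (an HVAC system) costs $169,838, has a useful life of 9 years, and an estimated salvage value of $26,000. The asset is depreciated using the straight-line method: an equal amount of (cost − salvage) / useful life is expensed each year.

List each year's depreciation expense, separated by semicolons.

$15,982; $15,982; $15,982; $15,982; $15,982; $15,982; $15,982; $15,982; $15,982

Depreciable base = $169,838 − $26,000 = $143,838.
Annual expense = $143,838 / 9 = $15,982.
End of year 1: book value $153,856.
End of year 2: book value $137,874.
End of year 3: book value $121,892.
End of year 4: book value $105,910.
End of year 5: book value $89,928.
End of year 6: book value $73,946.
End of year 7: book value $57,964.
End of year 8: book value $41,982.
End of year 9: book value $26,000.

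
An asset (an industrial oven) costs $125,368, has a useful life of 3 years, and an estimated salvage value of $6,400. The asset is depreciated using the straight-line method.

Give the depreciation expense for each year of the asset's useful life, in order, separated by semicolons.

Depreciable base = $125,368 − $6,400 = $118,968.
Annual expense = $118,968 / 3 = $39,656.
End of year 1: book value $85,712.
End of year 2: book value $46,056.
End of year 3: book value $6,400.

$39,656; $39,656; $39,656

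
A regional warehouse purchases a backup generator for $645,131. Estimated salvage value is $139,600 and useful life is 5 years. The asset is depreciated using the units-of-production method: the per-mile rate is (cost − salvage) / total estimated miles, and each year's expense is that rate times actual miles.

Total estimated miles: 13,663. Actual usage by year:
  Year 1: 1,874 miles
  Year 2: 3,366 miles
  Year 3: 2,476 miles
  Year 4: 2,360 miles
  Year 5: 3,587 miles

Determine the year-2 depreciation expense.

$124,542

Depreciable base = $645,131 − $139,600 = $505,531.
Rate = $505,531 / 13,663 miles = $37 per mile.
Year 1: 1,874 × $37 = $69,338. Book value $575,793.
Year 2: 3,366 × $37 = $124,542. Book value $451,251.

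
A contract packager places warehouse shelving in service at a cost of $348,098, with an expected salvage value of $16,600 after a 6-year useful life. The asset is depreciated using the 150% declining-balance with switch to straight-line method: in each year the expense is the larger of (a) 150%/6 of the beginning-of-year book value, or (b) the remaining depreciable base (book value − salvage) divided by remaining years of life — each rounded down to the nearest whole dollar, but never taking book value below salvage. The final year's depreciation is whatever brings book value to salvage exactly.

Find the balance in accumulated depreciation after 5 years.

Depreciable base = $348,098 − $16,600 = $331,498.
Year 1: DB = ⌊$348,098 × 150%/6⌋ = $87,024; SL = ⌊$331,498/6⌋ = $55,249 → take DB $87,024. Book value $261,074.
Year 2: DB = ⌊$261,074 × 150%/6⌋ = $65,268; SL = ⌊$244,474/5⌋ = $48,894 → take DB $65,268. Book value $195,806.
Year 3: DB = ⌊$195,806 × 150%/6⌋ = $48,951; SL = ⌊$179,206/4⌋ = $44,801 → take DB $48,951. Book value $146,855.
Year 4: DB = ⌊$146,855 × 150%/6⌋ = $36,713; SL = ⌊$130,255/3⌋ = $43,418 → take SL $43,418. Book value $103,437.
Year 5: DB = ⌊$103,437 × 150%/6⌋ = $25,859; SL = ⌊$86,837/2⌋ = $43,418 → take SL $43,418. Book value $60,019.
Accumulated through year 5 = $348,098 − $60,019 = $288,079.

$288,079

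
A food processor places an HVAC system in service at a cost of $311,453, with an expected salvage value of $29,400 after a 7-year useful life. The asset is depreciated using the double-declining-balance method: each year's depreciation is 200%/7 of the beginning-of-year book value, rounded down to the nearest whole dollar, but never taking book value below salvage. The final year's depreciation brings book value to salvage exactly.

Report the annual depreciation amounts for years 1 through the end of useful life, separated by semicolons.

$88,986; $63,562; $45,401; $32,429; $23,164; $16,546; $11,965

Depreciable base = $311,453 − $29,400 = $282,053.
Year 1: ⌊$311,453 × 200%/7⌋ = $88,986. Book value $222,467.
Year 2: ⌊$222,467 × 200%/7⌋ = $63,562. Book value $158,905.
Year 3: ⌊$158,905 × 200%/7⌋ = $45,401. Book value $113,504.
Year 4: ⌊$113,504 × 200%/7⌋ = $32,429. Book value $81,075.
Year 5: ⌊$81,075 × 200%/7⌋ = $23,164. Book value $57,911.
Year 6: ⌊$57,911 × 200%/7⌋ = $16,546. Book value $41,365.
Year 7 (final): $41,365 − $29,400 = $11,965. Book value $29,400.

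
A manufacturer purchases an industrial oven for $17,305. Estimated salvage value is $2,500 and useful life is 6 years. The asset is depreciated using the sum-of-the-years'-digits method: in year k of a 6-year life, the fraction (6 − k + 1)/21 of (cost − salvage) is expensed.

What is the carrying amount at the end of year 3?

Depreciable base = $17,305 − $2,500 = $14,805.
Sum of the years' digits = 6+5+4+3+2+1 = 21.
Year 1: $14,805 × 6/21 = $4,230. Book value $13,075.
Year 2: $14,805 × 5/21 = $3,525. Book value $9,550.
Year 3: $14,805 × 4/21 = $2,820. Book value $6,730.

$6,730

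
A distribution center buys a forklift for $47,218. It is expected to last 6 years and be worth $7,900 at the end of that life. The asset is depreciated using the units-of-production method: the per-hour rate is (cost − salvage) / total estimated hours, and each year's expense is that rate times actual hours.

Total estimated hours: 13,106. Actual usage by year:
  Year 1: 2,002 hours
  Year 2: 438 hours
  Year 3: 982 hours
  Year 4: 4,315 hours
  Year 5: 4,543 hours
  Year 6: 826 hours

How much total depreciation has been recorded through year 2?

Depreciable base = $47,218 − $7,900 = $39,318.
Rate = $39,318 / 13,106 hours = $3 per hour.
Year 1: 2,002 × $3 = $6,006. Book value $41,212.
Year 2: 438 × $3 = $1,314. Book value $39,898.
Accumulated through year 2 = $47,218 − $39,898 = $7,320.

$7,320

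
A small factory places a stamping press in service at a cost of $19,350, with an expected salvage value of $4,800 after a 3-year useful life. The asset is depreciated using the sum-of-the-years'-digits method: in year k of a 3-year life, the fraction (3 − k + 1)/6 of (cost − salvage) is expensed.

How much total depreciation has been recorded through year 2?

Depreciable base = $19,350 − $4,800 = $14,550.
Sum of the years' digits = 3+2+1 = 6.
Year 1: $14,550 × 3/6 = $7,275. Book value $12,075.
Year 2: $14,550 × 2/6 = $4,850. Book value $7,225.
Accumulated through year 2 = $19,350 − $7,225 = $12,125.

$12,125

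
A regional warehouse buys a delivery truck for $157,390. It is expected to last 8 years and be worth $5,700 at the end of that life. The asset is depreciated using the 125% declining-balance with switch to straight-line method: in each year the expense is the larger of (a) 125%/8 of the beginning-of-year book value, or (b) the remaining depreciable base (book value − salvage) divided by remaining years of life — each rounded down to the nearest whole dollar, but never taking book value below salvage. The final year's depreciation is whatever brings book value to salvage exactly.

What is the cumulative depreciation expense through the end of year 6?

$116,240

Depreciable base = $157,390 − $5,700 = $151,690.
Year 1: DB = ⌊$157,390 × 125%/8⌋ = $24,592; SL = ⌊$151,690/8⌋ = $18,961 → take DB $24,592. Book value $132,798.
Year 2: DB = ⌊$132,798 × 125%/8⌋ = $20,749; SL = ⌊$127,098/7⌋ = $18,156 → take DB $20,749. Book value $112,049.
Year 3: DB = ⌊$112,049 × 125%/8⌋ = $17,507; SL = ⌊$106,349/6⌋ = $17,724 → take SL $17,724. Book value $94,325.
Year 4: DB = ⌊$94,325 × 125%/8⌋ = $14,738; SL = ⌊$88,625/5⌋ = $17,725 → take SL $17,725. Book value $76,600.
Year 5: DB = ⌊$76,600 × 125%/8⌋ = $11,968; SL = ⌊$70,900/4⌋ = $17,725 → take SL $17,725. Book value $58,875.
Year 6: DB = ⌊$58,875 × 125%/8⌋ = $9,199; SL = ⌊$53,175/3⌋ = $17,725 → take SL $17,725. Book value $41,150.
Accumulated through year 6 = $157,390 − $41,150 = $116,240.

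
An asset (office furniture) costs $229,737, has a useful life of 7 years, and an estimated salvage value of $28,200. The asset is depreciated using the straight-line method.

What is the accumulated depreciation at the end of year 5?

Depreciable base = $229,737 − $28,200 = $201,537.
Annual expense = $201,537 / 7 = $28,791.
End of year 1: book value $200,946.
End of year 2: book value $172,155.
End of year 3: book value $143,364.
End of year 4: book value $114,573.
End of year 5: book value $85,782.
Accumulated through year 5 = $229,737 − $85,782 = $143,955.

$143,955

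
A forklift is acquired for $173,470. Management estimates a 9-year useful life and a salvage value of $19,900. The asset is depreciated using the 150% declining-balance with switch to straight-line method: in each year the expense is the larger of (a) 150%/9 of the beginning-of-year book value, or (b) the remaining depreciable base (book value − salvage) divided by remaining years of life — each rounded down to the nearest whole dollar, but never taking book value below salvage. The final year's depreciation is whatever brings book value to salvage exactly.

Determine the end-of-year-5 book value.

Depreciable base = $173,470 − $19,900 = $153,570.
Year 1: DB = ⌊$173,470 × 150%/9⌋ = $28,911; SL = ⌊$153,570/9⌋ = $17,063 → take DB $28,911. Book value $144,559.
Year 2: DB = ⌊$144,559 × 150%/9⌋ = $24,093; SL = ⌊$124,659/8⌋ = $15,582 → take DB $24,093. Book value $120,466.
Year 3: DB = ⌊$120,466 × 150%/9⌋ = $20,077; SL = ⌊$100,566/7⌋ = $14,366 → take DB $20,077. Book value $100,389.
Year 4: DB = ⌊$100,389 × 150%/9⌋ = $16,731; SL = ⌊$80,489/6⌋ = $13,414 → take DB $16,731. Book value $83,658.
Year 5: DB = ⌊$83,658 × 150%/9⌋ = $13,943; SL = ⌊$63,758/5⌋ = $12,751 → take DB $13,943. Book value $69,715.

$69,715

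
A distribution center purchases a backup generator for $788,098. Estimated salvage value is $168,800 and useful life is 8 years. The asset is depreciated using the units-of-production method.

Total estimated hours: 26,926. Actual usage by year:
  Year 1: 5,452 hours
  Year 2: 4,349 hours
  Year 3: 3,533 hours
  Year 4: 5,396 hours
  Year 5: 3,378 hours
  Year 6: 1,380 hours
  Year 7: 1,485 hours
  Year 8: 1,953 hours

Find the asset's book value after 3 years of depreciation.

Depreciable base = $788,098 − $168,800 = $619,298.
Rate = $619,298 / 26,926 hours = $23 per hour.
Year 1: 5,452 × $23 = $125,396. Book value $662,702.
Year 2: 4,349 × $23 = $100,027. Book value $562,675.
Year 3: 3,533 × $23 = $81,259. Book value $481,416.

$481,416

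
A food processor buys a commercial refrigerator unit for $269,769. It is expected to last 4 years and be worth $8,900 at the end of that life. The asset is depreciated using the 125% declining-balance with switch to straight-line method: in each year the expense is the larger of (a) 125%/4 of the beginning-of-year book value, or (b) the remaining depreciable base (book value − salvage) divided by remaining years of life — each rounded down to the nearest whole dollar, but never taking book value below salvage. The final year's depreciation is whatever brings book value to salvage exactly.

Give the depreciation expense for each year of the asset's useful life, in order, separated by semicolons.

$84,302; $58,855; $58,856; $58,856

Depreciable base = $269,769 − $8,900 = $260,869.
Year 1: DB = ⌊$269,769 × 125%/4⌋ = $84,302; SL = ⌊$260,869/4⌋ = $65,217 → take DB $84,302. Book value $185,467.
Year 2: DB = ⌊$185,467 × 125%/4⌋ = $57,958; SL = ⌊$176,567/3⌋ = $58,855 → take SL $58,855. Book value $126,612.
Year 3: DB = ⌊$126,612 × 125%/4⌋ = $39,566; SL = ⌊$117,712/2⌋ = $58,856 → take SL $58,856. Book value $67,756.
Year 4 (final): $67,756 − $8,900 = $58,856. Book value $8,900.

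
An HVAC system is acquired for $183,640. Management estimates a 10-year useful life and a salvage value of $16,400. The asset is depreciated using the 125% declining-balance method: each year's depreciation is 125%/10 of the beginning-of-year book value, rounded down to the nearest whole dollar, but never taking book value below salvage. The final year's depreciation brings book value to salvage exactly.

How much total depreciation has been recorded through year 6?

Depreciable base = $183,640 − $16,400 = $167,240.
Year 1: ⌊$183,640 × 125%/10⌋ = $22,955. Book value $160,685.
Year 2: ⌊$160,685 × 125%/10⌋ = $20,085. Book value $140,600.
Year 3: ⌊$140,600 × 125%/10⌋ = $17,575. Book value $123,025.
Year 4: ⌊$123,025 × 125%/10⌋ = $15,378. Book value $107,647.
Year 5: ⌊$107,647 × 125%/10⌋ = $13,455. Book value $94,192.
Year 6: ⌊$94,192 × 125%/10⌋ = $11,774. Book value $82,418.
Accumulated through year 6 = $183,640 − $82,418 = $101,222.

$101,222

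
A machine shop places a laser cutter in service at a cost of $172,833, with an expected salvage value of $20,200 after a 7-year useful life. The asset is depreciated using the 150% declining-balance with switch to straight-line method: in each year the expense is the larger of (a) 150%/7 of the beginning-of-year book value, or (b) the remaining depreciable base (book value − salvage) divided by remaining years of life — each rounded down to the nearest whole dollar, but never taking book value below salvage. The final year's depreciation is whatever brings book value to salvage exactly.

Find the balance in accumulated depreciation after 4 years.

Depreciable base = $172,833 − $20,200 = $152,633.
Year 1: DB = ⌊$172,833 × 150%/7⌋ = $37,035; SL = ⌊$152,633/7⌋ = $21,804 → take DB $37,035. Book value $135,798.
Year 2: DB = ⌊$135,798 × 150%/7⌋ = $29,099; SL = ⌊$115,598/6⌋ = $19,266 → take DB $29,099. Book value $106,699.
Year 3: DB = ⌊$106,699 × 150%/7⌋ = $22,864; SL = ⌊$86,499/5⌋ = $17,299 → take DB $22,864. Book value $83,835.
Year 4: DB = ⌊$83,835 × 150%/7⌋ = $17,964; SL = ⌊$63,635/4⌋ = $15,908 → take DB $17,964. Book value $65,871.
Accumulated through year 4 = $172,833 − $65,871 = $106,962.

$106,962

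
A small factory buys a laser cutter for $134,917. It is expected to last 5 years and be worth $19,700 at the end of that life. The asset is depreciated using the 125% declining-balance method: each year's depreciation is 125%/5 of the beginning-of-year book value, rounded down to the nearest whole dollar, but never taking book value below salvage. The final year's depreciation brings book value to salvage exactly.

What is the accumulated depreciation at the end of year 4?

$92,227

Depreciable base = $134,917 − $19,700 = $115,217.
Year 1: ⌊$134,917 × 125%/5⌋ = $33,729. Book value $101,188.
Year 2: ⌊$101,188 × 125%/5⌋ = $25,297. Book value $75,891.
Year 3: ⌊$75,891 × 125%/5⌋ = $18,972. Book value $56,919.
Year 4: ⌊$56,919 × 125%/5⌋ = $14,229. Book value $42,690.
Accumulated through year 4 = $134,917 − $42,690 = $92,227.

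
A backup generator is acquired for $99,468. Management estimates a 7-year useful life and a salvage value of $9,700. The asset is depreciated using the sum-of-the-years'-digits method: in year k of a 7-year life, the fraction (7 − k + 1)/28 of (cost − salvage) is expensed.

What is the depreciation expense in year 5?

Depreciable base = $99,468 − $9,700 = $89,768.
Sum of the years' digits = 7+6+5+4+3+2+1 = 28.
Year 1: $89,768 × 7/28 = $22,442. Book value $77,026.
Year 2: $89,768 × 6/28 = $19,236. Book value $57,790.
Year 3: $89,768 × 5/28 = $16,030. Book value $41,760.
Year 4: $89,768 × 4/28 = $12,824. Book value $28,936.
Year 5: $89,768 × 3/28 = $9,618. Book value $19,318.

$9,618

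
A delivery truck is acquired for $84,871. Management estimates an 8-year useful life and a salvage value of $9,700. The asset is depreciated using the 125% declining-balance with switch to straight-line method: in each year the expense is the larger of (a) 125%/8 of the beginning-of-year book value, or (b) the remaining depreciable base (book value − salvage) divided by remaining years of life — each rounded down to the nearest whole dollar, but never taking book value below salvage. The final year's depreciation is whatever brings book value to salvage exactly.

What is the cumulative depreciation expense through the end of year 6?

$58,658

Depreciable base = $84,871 − $9,700 = $75,171.
Year 1: DB = ⌊$84,871 × 125%/8⌋ = $13,261; SL = ⌊$75,171/8⌋ = $9,396 → take DB $13,261. Book value $71,610.
Year 2: DB = ⌊$71,610 × 125%/8⌋ = $11,189; SL = ⌊$61,910/7⌋ = $8,844 → take DB $11,189. Book value $60,421.
Year 3: DB = ⌊$60,421 × 125%/8⌋ = $9,440; SL = ⌊$50,721/6⌋ = $8,453 → take DB $9,440. Book value $50,981.
Year 4: DB = ⌊$50,981 × 125%/8⌋ = $7,965; SL = ⌊$41,281/5⌋ = $8,256 → take SL $8,256. Book value $42,725.
Year 5: DB = ⌊$42,725 × 125%/8⌋ = $6,675; SL = ⌊$33,025/4⌋ = $8,256 → take SL $8,256. Book value $34,469.
Year 6: DB = ⌊$34,469 × 125%/8⌋ = $5,385; SL = ⌊$24,769/3⌋ = $8,256 → take SL $8,256. Book value $26,213.
Accumulated through year 6 = $84,871 − $26,213 = $58,658.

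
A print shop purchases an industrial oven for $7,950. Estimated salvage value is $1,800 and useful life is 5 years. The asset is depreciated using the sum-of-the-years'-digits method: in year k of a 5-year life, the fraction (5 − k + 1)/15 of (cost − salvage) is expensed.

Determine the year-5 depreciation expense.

Depreciable base = $7,950 − $1,800 = $6,150.
Sum of the years' digits = 5+4+3+2+1 = 15.
Year 1: $6,150 × 5/15 = $2,050. Book value $5,900.
Year 2: $6,150 × 4/15 = $1,640. Book value $4,260.
Year 3: $6,150 × 3/15 = $1,230. Book value $3,030.
Year 4: $6,150 × 2/15 = $820. Book value $2,210.
Year 5: $6,150 × 1/15 = $410. Book value $1,800.

$410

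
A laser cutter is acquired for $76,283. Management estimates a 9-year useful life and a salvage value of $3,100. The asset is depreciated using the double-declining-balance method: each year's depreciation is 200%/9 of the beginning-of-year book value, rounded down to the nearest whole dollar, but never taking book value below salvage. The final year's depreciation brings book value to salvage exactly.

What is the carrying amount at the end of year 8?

Depreciable base = $76,283 − $3,100 = $73,183.
Year 1: ⌊$76,283 × 200%/9⌋ = $16,951. Book value $59,332.
Year 2: ⌊$59,332 × 200%/9⌋ = $13,184. Book value $46,148.
Year 3: ⌊$46,148 × 200%/9⌋ = $10,255. Book value $35,893.
Year 4: ⌊$35,893 × 200%/9⌋ = $7,976. Book value $27,917.
Year 5: ⌊$27,917 × 200%/9⌋ = $6,203. Book value $21,714.
Year 6: ⌊$21,714 × 200%/9⌋ = $4,825. Book value $16,889.
Year 7: ⌊$16,889 × 200%/9⌋ = $3,753. Book value $13,136.
Year 8: ⌊$13,136 × 200%/9⌋ = $2,919. Book value $10,217.

$10,217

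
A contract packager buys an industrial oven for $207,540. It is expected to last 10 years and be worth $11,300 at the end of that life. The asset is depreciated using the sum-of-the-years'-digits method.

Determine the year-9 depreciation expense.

$7,136

Depreciable base = $207,540 − $11,300 = $196,240.
Sum of the years' digits = 10+9+8+7+6+5+4+3+2+1 = 55.
Year 1: $196,240 × 10/55 = $35,680. Book value $171,860.
Year 2: $196,240 × 9/55 = $32,112. Book value $139,748.
Year 3: $196,240 × 8/55 = $28,544. Book value $111,204.
Year 4: $196,240 × 7/55 = $24,976. Book value $86,228.
Year 5: $196,240 × 6/55 = $21,408. Book value $64,820.
Year 6: $196,240 × 5/55 = $17,840. Book value $46,980.
Year 7: $196,240 × 4/55 = $14,272. Book value $32,708.
Year 8: $196,240 × 3/55 = $10,704. Book value $22,004.
Year 9: $196,240 × 2/55 = $7,136. Book value $14,868.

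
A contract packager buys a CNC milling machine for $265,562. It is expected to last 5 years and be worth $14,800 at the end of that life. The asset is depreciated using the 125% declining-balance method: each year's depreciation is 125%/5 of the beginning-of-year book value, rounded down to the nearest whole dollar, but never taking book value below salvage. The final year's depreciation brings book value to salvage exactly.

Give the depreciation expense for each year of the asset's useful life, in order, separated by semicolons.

Depreciable base = $265,562 − $14,800 = $250,762.
Year 1: ⌊$265,562 × 125%/5⌋ = $66,390. Book value $199,172.
Year 2: ⌊$199,172 × 125%/5⌋ = $49,793. Book value $149,379.
Year 3: ⌊$149,379 × 125%/5⌋ = $37,344. Book value $112,035.
Year 4: ⌊$112,035 × 125%/5⌋ = $28,008. Book value $84,027.
Year 5 (final): $84,027 − $14,800 = $69,227. Book value $14,800.

$66,390; $49,793; $37,344; $28,008; $69,227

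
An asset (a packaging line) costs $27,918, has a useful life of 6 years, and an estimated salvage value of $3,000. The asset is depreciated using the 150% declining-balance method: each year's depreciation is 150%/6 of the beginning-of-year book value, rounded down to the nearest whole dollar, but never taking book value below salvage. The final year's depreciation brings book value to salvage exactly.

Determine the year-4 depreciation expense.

Depreciable base = $27,918 − $3,000 = $24,918.
Year 1: ⌊$27,918 × 150%/6⌋ = $6,979. Book value $20,939.
Year 2: ⌊$20,939 × 150%/6⌋ = $5,234. Book value $15,705.
Year 3: ⌊$15,705 × 150%/6⌋ = $3,926. Book value $11,779.
Year 4: ⌊$11,779 × 150%/6⌋ = $2,944. Book value $8,835.

$2,944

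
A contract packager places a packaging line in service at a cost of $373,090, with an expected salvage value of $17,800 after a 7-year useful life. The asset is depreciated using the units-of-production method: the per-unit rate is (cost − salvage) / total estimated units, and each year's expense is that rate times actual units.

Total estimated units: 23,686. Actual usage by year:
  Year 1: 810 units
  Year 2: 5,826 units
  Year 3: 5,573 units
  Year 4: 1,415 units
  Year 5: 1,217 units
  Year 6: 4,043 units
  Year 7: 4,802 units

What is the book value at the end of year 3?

$189,955

Depreciable base = $373,090 − $17,800 = $355,290.
Rate = $355,290 / 23,686 units = $15 per unit.
Year 1: 810 × $15 = $12,150. Book value $360,940.
Year 2: 5,826 × $15 = $87,390. Book value $273,550.
Year 3: 5,573 × $15 = $83,595. Book value $189,955.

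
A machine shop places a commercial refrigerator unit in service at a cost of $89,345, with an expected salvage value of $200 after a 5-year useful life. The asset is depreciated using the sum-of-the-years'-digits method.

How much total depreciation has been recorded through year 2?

Depreciable base = $89,345 − $200 = $89,145.
Sum of the years' digits = 5+4+3+2+1 = 15.
Year 1: $89,145 × 5/15 = $29,715. Book value $59,630.
Year 2: $89,145 × 4/15 = $23,772. Book value $35,858.
Accumulated through year 2 = $89,345 − $35,858 = $53,487.

$53,487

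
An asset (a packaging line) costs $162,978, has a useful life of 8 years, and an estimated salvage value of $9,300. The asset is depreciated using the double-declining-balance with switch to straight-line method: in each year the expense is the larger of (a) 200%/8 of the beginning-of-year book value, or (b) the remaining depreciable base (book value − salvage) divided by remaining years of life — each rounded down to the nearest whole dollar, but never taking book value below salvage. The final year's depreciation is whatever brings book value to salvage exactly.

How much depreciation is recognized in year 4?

$17,189

Depreciable base = $162,978 − $9,300 = $153,678.
Year 1: DB = ⌊$162,978 × 200%/8⌋ = $40,744; SL = ⌊$153,678/8⌋ = $19,209 → take DB $40,744. Book value $122,234.
Year 2: DB = ⌊$122,234 × 200%/8⌋ = $30,558; SL = ⌊$112,934/7⌋ = $16,133 → take DB $30,558. Book value $91,676.
Year 3: DB = ⌊$91,676 × 200%/8⌋ = $22,919; SL = ⌊$82,376/6⌋ = $13,729 → take DB $22,919. Book value $68,757.
Year 4: DB = ⌊$68,757 × 200%/8⌋ = $17,189; SL = ⌊$59,457/5⌋ = $11,891 → take DB $17,189. Book value $51,568.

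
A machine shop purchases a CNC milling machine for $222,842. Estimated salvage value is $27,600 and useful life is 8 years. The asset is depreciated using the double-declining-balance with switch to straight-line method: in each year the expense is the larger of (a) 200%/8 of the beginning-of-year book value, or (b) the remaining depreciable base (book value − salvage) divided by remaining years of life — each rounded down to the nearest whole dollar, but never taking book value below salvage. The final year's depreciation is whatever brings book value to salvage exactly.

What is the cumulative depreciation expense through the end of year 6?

Depreciable base = $222,842 − $27,600 = $195,242.
Year 1: DB = ⌊$222,842 × 200%/8⌋ = $55,710; SL = ⌊$195,242/8⌋ = $24,405 → take DB $55,710. Book value $167,132.
Year 2: DB = ⌊$167,132 × 200%/8⌋ = $41,783; SL = ⌊$139,532/7⌋ = $19,933 → take DB $41,783. Book value $125,349.
Year 3: DB = ⌊$125,349 × 200%/8⌋ = $31,337; SL = ⌊$97,749/6⌋ = $16,291 → take DB $31,337. Book value $94,012.
Year 4: DB = ⌊$94,012 × 200%/8⌋ = $23,503; SL = ⌊$66,412/5⌋ = $13,282 → take DB $23,503. Book value $70,509.
Year 5: DB = ⌊$70,509 × 200%/8⌋ = $17,627; SL = ⌊$42,909/4⌋ = $10,727 → take DB $17,627. Book value $52,882.
Year 6: DB = ⌊$52,882 × 200%/8⌋ = $13,220; SL = ⌊$25,282/3⌋ = $8,427 → take DB $13,220. Book value $39,662.
Accumulated through year 6 = $222,842 − $39,662 = $183,180.

$183,180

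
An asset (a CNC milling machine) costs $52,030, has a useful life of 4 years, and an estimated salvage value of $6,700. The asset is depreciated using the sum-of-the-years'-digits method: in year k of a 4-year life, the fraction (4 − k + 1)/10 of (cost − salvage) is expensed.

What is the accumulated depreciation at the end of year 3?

Depreciable base = $52,030 − $6,700 = $45,330.
Sum of the years' digits = 4+3+2+1 = 10.
Year 1: $45,330 × 4/10 = $18,132. Book value $33,898.
Year 2: $45,330 × 3/10 = $13,599. Book value $20,299.
Year 3: $45,330 × 2/10 = $9,066. Book value $11,233.
Accumulated through year 3 = $52,030 − $11,233 = $40,797.

$40,797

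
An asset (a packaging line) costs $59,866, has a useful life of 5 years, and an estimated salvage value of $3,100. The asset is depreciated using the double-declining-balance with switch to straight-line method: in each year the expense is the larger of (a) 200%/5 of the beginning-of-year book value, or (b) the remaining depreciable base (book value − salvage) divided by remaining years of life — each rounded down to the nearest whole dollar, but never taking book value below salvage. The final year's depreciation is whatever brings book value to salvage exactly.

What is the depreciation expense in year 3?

$8,620

Depreciable base = $59,866 − $3,100 = $56,766.
Year 1: DB = ⌊$59,866 × 200%/5⌋ = $23,946; SL = ⌊$56,766/5⌋ = $11,353 → take DB $23,946. Book value $35,920.
Year 2: DB = ⌊$35,920 × 200%/5⌋ = $14,368; SL = ⌊$32,820/4⌋ = $8,205 → take DB $14,368. Book value $21,552.
Year 3: DB = ⌊$21,552 × 200%/5⌋ = $8,620; SL = ⌊$18,452/3⌋ = $6,150 → take DB $8,620. Book value $12,932.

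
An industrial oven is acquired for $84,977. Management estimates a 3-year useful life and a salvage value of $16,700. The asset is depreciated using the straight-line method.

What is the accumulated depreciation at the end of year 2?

Depreciable base = $84,977 − $16,700 = $68,277.
Annual expense = $68,277 / 3 = $22,759.
End of year 1: book value $62,218.
End of year 2: book value $39,459.
Accumulated through year 2 = $84,977 − $39,459 = $45,518.

$45,518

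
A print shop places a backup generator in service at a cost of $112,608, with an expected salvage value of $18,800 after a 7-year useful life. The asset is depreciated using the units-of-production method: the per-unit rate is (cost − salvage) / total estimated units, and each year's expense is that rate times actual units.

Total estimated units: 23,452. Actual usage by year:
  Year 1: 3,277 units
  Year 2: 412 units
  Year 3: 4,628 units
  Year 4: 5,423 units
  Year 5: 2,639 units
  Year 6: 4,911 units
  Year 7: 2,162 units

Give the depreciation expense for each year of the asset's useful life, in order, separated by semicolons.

Depreciable base = $112,608 − $18,800 = $93,808.
Rate = $93,808 / 23,452 units = $4 per unit.
Year 1: 3,277 × $4 = $13,108. Book value $99,500.
Year 2: 412 × $4 = $1,648. Book value $97,852.
Year 3: 4,628 × $4 = $18,512. Book value $79,340.
Year 4: 5,423 × $4 = $21,692. Book value $57,648.
Year 5: 2,639 × $4 = $10,556. Book value $47,092.
Year 6: 4,911 × $4 = $19,644. Book value $27,448.
Year 7: 2,162 × $4 = $8,648. Book value $18,800.

$13,108; $1,648; $18,512; $21,692; $10,556; $19,644; $8,648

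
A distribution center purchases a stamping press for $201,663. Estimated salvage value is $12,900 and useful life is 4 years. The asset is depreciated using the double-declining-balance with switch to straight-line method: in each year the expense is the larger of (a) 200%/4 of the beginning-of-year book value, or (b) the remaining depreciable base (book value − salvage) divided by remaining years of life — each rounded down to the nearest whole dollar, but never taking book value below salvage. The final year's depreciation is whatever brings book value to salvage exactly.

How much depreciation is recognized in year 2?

Depreciable base = $201,663 − $12,900 = $188,763.
Year 1: DB = ⌊$201,663 × 200%/4⌋ = $100,831; SL = ⌊$188,763/4⌋ = $47,190 → take DB $100,831. Book value $100,832.
Year 2: DB = ⌊$100,832 × 200%/4⌋ = $50,416; SL = ⌊$87,932/3⌋ = $29,310 → take DB $50,416. Book value $50,416.

$50,416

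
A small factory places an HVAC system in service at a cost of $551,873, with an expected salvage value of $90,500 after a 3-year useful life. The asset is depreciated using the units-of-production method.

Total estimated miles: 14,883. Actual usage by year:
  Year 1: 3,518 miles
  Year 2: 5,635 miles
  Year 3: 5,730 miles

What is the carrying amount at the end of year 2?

Depreciable base = $551,873 − $90,500 = $461,373.
Rate = $461,373 / 14,883 miles = $31 per mile.
Year 1: 3,518 × $31 = $109,058. Book value $442,815.
Year 2: 5,635 × $31 = $174,685. Book value $268,130.

$268,130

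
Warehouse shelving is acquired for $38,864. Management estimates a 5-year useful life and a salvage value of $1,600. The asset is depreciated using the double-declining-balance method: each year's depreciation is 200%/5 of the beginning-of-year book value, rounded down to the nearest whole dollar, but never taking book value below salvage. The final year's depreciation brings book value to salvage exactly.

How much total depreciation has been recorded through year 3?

Depreciable base = $38,864 − $1,600 = $37,264.
Year 1: ⌊$38,864 × 200%/5⌋ = $15,545. Book value $23,319.
Year 2: ⌊$23,319 × 200%/5⌋ = $9,327. Book value $13,992.
Year 3: ⌊$13,992 × 200%/5⌋ = $5,596. Book value $8,396.
Accumulated through year 3 = $38,864 − $8,396 = $30,468.

$30,468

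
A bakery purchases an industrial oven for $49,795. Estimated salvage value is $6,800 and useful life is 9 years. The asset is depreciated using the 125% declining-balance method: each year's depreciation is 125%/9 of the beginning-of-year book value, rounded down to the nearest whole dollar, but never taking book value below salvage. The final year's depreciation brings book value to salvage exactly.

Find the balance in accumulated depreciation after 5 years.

$26,216

Depreciable base = $49,795 − $6,800 = $42,995.
Year 1: ⌊$49,795 × 125%/9⌋ = $6,915. Book value $42,880.
Year 2: ⌊$42,880 × 125%/9⌋ = $5,955. Book value $36,925.
Year 3: ⌊$36,925 × 125%/9⌋ = $5,128. Book value $31,797.
Year 4: ⌊$31,797 × 125%/9⌋ = $4,416. Book value $27,381.
Year 5: ⌊$27,381 × 125%/9⌋ = $3,802. Book value $23,579.
Accumulated through year 5 = $49,795 − $23,579 = $26,216.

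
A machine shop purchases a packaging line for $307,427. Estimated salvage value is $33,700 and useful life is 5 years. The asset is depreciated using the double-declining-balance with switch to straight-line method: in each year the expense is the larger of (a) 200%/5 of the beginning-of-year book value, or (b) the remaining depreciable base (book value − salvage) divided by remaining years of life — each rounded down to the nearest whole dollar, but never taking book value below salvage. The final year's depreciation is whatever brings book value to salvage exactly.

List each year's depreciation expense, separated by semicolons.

Depreciable base = $307,427 − $33,700 = $273,727.
Year 1: DB = ⌊$307,427 × 200%/5⌋ = $122,970; SL = ⌊$273,727/5⌋ = $54,745 → take DB $122,970. Book value $184,457.
Year 2: DB = ⌊$184,457 × 200%/5⌋ = $73,782; SL = ⌊$150,757/4⌋ = $37,689 → take DB $73,782. Book value $110,675.
Year 3: DB = ⌊$110,675 × 200%/5⌋ = $44,270; SL = ⌊$76,975/3⌋ = $25,658 → take DB $44,270. Book value $66,405.
Year 4: DB = ⌊$66,405 × 200%/5⌋ = $26,562; SL = ⌊$32,705/2⌋ = $16,352 → take DB $26,562. Book value $39,843.
Year 5 (final): $39,843 − $33,700 = $6,143. Book value $33,700.

$122,970; $73,782; $44,270; $26,562; $6,143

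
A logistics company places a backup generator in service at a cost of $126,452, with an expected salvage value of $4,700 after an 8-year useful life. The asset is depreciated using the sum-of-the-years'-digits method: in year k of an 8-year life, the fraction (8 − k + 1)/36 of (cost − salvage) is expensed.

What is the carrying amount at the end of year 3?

Depreciable base = $126,452 − $4,700 = $121,752.
Sum of the years' digits = 8+7+6+5+4+3+2+1 = 36.
Year 1: $121,752 × 8/36 = $27,056. Book value $99,396.
Year 2: $121,752 × 7/36 = $23,674. Book value $75,722.
Year 3: $121,752 × 6/36 = $20,292. Book value $55,430.

$55,430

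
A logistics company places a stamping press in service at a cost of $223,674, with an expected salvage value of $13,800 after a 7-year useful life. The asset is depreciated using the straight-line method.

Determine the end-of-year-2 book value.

Depreciable base = $223,674 − $13,800 = $209,874.
Annual expense = $209,874 / 7 = $29,982.
End of year 1: book value $193,692.
End of year 2: book value $163,710.

$163,710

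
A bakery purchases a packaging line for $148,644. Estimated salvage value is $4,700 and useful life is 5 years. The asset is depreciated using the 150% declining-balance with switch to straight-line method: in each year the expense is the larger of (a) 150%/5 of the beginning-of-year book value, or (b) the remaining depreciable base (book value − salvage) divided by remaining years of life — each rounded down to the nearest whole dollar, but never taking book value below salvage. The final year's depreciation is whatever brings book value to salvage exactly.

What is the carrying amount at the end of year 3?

Depreciable base = $148,644 − $4,700 = $143,944.
Year 1: DB = ⌊$148,644 × 150%/5⌋ = $44,593; SL = ⌊$143,944/5⌋ = $28,788 → take DB $44,593. Book value $104,051.
Year 2: DB = ⌊$104,051 × 150%/5⌋ = $31,215; SL = ⌊$99,351/4⌋ = $24,837 → take DB $31,215. Book value $72,836.
Year 3: DB = ⌊$72,836 × 150%/5⌋ = $21,850; SL = ⌊$68,136/3⌋ = $22,712 → take SL $22,712. Book value $50,124.

$50,124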